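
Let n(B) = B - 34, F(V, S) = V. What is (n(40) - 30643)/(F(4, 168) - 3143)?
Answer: 30637/3139 ≈ 9.7601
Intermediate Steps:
n(B) = -34 + B
(n(40) - 30643)/(F(4, 168) - 3143) = ((-34 + 40) - 30643)/(4 - 3143) = (6 - 30643)/(-3139) = -30637*(-1/3139) = 30637/3139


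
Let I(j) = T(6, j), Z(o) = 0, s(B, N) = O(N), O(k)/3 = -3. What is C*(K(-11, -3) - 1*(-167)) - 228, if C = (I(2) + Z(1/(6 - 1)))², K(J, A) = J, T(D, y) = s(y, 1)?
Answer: 12408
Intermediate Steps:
O(k) = -9 (O(k) = 3*(-3) = -9)
s(B, N) = -9
T(D, y) = -9
I(j) = -9
C = 81 (C = (-9 + 0)² = (-9)² = 81)
C*(K(-11, -3) - 1*(-167)) - 228 = 81*(-11 - 1*(-167)) - 228 = 81*(-11 + 167) - 228 = 81*156 - 228 = 12636 - 228 = 12408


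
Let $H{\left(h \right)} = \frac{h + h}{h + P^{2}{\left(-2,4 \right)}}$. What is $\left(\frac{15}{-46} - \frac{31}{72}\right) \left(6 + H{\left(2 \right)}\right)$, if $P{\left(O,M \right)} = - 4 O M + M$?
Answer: $- \frac{610211}{134343} \approx -4.5422$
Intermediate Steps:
$P{\left(O,M \right)} = M - 4 M O$ ($P{\left(O,M \right)} = - 4 M O + M = M - 4 M O$)
$H{\left(h \right)} = \frac{2 h}{1296 + h}$ ($H{\left(h \right)} = \frac{h + h}{h + \left(4 \left(1 - -8\right)\right)^{2}} = \frac{2 h}{h + \left(4 \left(1 + 8\right)\right)^{2}} = \frac{2 h}{h + \left(4 \cdot 9\right)^{2}} = \frac{2 h}{h + 36^{2}} = \frac{2 h}{h + 1296} = \frac{2 h}{1296 + h}$)
$\left(\frac{15}{-46} - \frac{31}{72}\right) \left(6 + H{\left(2 \right)}\right) = \left(\frac{15}{-46} - \frac{31}{72}\right) \left(6 + 2 \cdot 2 \frac{1}{1296 + 2}\right) = \left(15 \left(- \frac{1}{46}\right) - \frac{31}{72}\right) \left(6 + 2 \cdot 2 \cdot \frac{1}{1298}\right) = \left(- \frac{15}{46} - \frac{31}{72}\right) \left(6 + 2 \cdot 2 \cdot \frac{1}{1298}\right) = - \frac{1253 \left(6 + \frac{2}{649}\right)}{1656} = \left(- \frac{1253}{1656}\right) \frac{3896}{649} = - \frac{610211}{134343}$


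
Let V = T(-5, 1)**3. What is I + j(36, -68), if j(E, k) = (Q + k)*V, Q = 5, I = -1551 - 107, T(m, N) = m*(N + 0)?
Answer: 6217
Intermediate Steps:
T(m, N) = N*m (T(m, N) = m*N = N*m)
I = -1658
V = -125 (V = (1*(-5))**3 = (-5)**3 = -125)
j(E, k) = -625 - 125*k (j(E, k) = (5 + k)*(-125) = -625 - 125*k)
I + j(36, -68) = -1658 + (-625 - 125*(-68)) = -1658 + (-625 + 8500) = -1658 + 7875 = 6217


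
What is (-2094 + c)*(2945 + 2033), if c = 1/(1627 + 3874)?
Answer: -57342044954/5501 ≈ -1.0424e+7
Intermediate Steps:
c = 1/5501 ≈ 0.00018179
(-2094 + c)*(2945 + 2033) = (-2094 + 1/5501)*(2945 + 2033) = -11519093/5501*4978 = -57342044954/5501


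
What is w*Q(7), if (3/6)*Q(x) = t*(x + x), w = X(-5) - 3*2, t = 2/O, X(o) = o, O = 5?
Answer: -616/5 ≈ -123.20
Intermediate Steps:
t = ⅖ (t = 2/5 = 2*(⅕) = ⅖ ≈ 0.40000)
w = -11 (w = -5 - 3*2 = -5 - 6 = -11)
Q(x) = 8*x/5 (Q(x) = 2*(2*(x + x)/5) = 2*(2*(2*x)/5) = 2*(4*x/5) = 8*x/5)
w*Q(7) = -88*7/5 = -11*56/5 = -616/5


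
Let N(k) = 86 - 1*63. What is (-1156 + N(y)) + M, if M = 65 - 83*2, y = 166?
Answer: -1234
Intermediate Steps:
N(k) = 23 (N(k) = 86 - 63 = 23)
M = -101 (M = 65 - 166 = -101)
(-1156 + N(y)) + M = (-1156 + 23) - 101 = -1133 - 101 = -1234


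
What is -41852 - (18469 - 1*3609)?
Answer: -56712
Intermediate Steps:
-41852 - (18469 - 1*3609) = -41852 - (18469 - 3609) = -41852 - 1*14860 = -41852 - 14860 = -56712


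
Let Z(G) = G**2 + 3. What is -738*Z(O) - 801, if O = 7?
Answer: -39177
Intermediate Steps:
Z(G) = 3 + G**2
-738*Z(O) - 801 = -738*(3 + 7**2) - 801 = -738*(3 + 49) - 801 = -738*52 - 801 = -38376 - 801 = -39177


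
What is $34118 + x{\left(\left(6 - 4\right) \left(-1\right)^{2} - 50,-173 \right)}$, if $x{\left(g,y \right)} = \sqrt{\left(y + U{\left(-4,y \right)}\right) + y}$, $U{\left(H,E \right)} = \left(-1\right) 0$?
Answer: $34118 + i \sqrt{346} \approx 34118.0 + 18.601 i$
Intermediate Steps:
$U{\left(H,E \right)} = 0$
$x{\left(g,y \right)} = \sqrt{2} \sqrt{y}$ ($x{\left(g,y \right)} = \sqrt{\left(y + 0\right) + y} = \sqrt{y + y} = \sqrt{2 y} = \sqrt{2} \sqrt{y}$)
$34118 + x{\left(\left(6 - 4\right) \left(-1\right)^{2} - 50,-173 \right)} = 34118 + \sqrt{2} \sqrt{-173} = 34118 + \sqrt{2} i \sqrt{173} = 34118 + i \sqrt{346}$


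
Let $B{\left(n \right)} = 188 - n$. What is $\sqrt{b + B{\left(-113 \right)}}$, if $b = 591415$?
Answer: $2 \sqrt{147929} \approx 769.23$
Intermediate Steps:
$\sqrt{b + B{\left(-113 \right)}} = \sqrt{591415 + \left(188 - -113\right)} = \sqrt{591415 + \left(188 + 113\right)} = \sqrt{591415 + 301} = \sqrt{591716} = 2 \sqrt{147929}$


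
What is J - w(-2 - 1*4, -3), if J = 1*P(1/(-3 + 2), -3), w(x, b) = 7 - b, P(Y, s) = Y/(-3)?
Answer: -29/3 ≈ -9.6667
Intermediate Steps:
P(Y, s) = -Y/3 (P(Y, s) = Y*(-⅓) = -Y/3)
J = ⅓ (J = 1*(-1/(3*(-3 + 2))) = 1*(-⅓/(-1)) = 1*(-⅓*(-1)) = 1*(⅓) = ⅓ ≈ 0.33333)
J - w(-2 - 1*4, -3) = ⅓ - (7 - 1*(-3)) = ⅓ - (7 + 3) = ⅓ - 1*10 = ⅓ - 10 = -29/3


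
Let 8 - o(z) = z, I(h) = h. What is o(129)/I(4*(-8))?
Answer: 121/32 ≈ 3.7813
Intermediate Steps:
o(z) = 8 - z
o(129)/I(4*(-8)) = (8 - 1*129)/((4*(-8))) = (8 - 129)/(-32) = -121*(-1/32) = 121/32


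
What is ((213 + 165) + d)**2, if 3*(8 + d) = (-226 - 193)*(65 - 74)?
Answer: 2647129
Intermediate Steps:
d = 1249 (d = -8 + ((-226 - 193)*(65 - 74))/3 = -8 + (-419*(-9))/3 = -8 + (1/3)*3771 = -8 + 1257 = 1249)
((213 + 165) + d)**2 = ((213 + 165) + 1249)**2 = (378 + 1249)**2 = 1627**2 = 2647129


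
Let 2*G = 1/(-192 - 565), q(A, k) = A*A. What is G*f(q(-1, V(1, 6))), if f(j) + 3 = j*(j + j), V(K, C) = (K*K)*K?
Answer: 1/1514 ≈ 0.00066050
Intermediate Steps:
V(K, C) = K**3 (V(K, C) = K**2*K = K**3)
q(A, k) = A**2
G = -1/1514 (G = 1/(2*(-192 - 565)) = (1/2)/(-757) = (1/2)*(-1/757) = -1/1514 ≈ -0.00066050)
f(j) = -3 + 2*j**2 (f(j) = -3 + j*(j + j) = -3 + j*(2*j) = -3 + 2*j**2)
G*f(q(-1, V(1, 6))) = -(-3 + 2*((-1)**2)**2)/1514 = -(-3 + 2*1**2)/1514 = -(-3 + 2*1)/1514 = -(-3 + 2)/1514 = -1/1514*(-1) = 1/1514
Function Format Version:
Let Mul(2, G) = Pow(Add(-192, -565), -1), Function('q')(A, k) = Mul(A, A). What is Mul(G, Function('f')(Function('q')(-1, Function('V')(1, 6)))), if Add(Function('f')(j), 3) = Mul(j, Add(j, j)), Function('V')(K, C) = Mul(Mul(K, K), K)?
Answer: Rational(1, 1514) ≈ 0.00066050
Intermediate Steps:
Function('V')(K, C) = Pow(K, 3) (Function('V')(K, C) = Mul(Pow(K, 2), K) = Pow(K, 3))
Function('q')(A, k) = Pow(A, 2)
G = Rational(-1, 1514) (G = Mul(Rational(1, 2), Pow(Add(-192, -565), -1)) = Mul(Rational(1, 2), Pow(-757, -1)) = Mul(Rational(1, 2), Rational(-1, 757)) = Rational(-1, 1514) ≈ -0.00066050)
Function('f')(j) = Add(-3, Mul(2, Pow(j, 2))) (Function('f')(j) = Add(-3, Mul(j, Add(j, j))) = Add(-3, Mul(j, Mul(2, j))) = Add(-3, Mul(2, Pow(j, 2))))
Mul(G, Function('f')(Function('q')(-1, Function('V')(1, 6)))) = Mul(Rational(-1, 1514), Add(-3, Mul(2, Pow(Pow(-1, 2), 2)))) = Mul(Rational(-1, 1514), Add(-3, Mul(2, Pow(1, 2)))) = Mul(Rational(-1, 1514), Add(-3, Mul(2, 1))) = Mul(Rational(-1, 1514), Add(-3, 2)) = Mul(Rational(-1, 1514), -1) = Rational(1, 1514)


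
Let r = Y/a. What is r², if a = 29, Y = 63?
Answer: 3969/841 ≈ 4.7194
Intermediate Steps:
r = 63/29 ≈ 2.1724
r² = (63/29)² = 3969/841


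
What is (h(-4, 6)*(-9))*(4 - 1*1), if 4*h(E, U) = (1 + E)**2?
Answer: -243/4 ≈ -60.750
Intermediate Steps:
h(E, U) = (1 + E)**2/4
(h(-4, 6)*(-9))*(4 - 1*1) = (((1 - 4)**2/4)*(-9))*(4 - 1*1) = (((1/4)*(-3)**2)*(-9))*(4 - 1) = (((1/4)*9)*(-9))*3 = ((9/4)*(-9))*3 = -81/4*3 = -243/4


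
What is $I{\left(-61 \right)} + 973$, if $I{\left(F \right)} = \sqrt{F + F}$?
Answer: $973 + i \sqrt{122} \approx 973.0 + 11.045 i$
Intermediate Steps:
$I{\left(F \right)} = \sqrt{2} \sqrt{F}$ ($I{\left(F \right)} = \sqrt{2 F} = \sqrt{2} \sqrt{F}$)
$I{\left(-61 \right)} + 973 = \sqrt{2} \sqrt{-61} + 973 = \sqrt{2} i \sqrt{61} + 973 = i \sqrt{122} + 973 = 973 + i \sqrt{122}$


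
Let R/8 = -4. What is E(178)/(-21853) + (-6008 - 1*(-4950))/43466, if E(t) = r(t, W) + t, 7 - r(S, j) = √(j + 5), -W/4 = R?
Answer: -15580842/474931249 + √133/21853 ≈ -0.032279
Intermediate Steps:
R = -32 (R = 8*(-4) = -32)
W = 128 (W = -4*(-32) = 128)
r(S, j) = 7 - √(5 + j) (r(S, j) = 7 - √(j + 5) = 7 - √(5 + j))
E(t) = 7 + t - √133 (E(t) = (7 - √(5 + 128)) + t = (7 - √133) + t = 7 + t - √133)
E(178)/(-21853) + (-6008 - 1*(-4950))/43466 = (7 + 178 - √133)/(-21853) + (-6008 - 1*(-4950))/43466 = (185 - √133)*(-1/21853) + (-6008 + 4950)*(1/43466) = (-185/21853 + √133/21853) - 1058*1/43466 = (-185/21853 + √133/21853) - 529/21733 = -15580842/474931249 + √133/21853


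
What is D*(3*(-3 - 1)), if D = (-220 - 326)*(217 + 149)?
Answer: 2398032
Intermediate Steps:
D = -199836 (D = -546*366 = -199836)
D*(3*(-3 - 1)) = -599508*(-3 - 1) = -599508*(-4) = -199836*(-12) = 2398032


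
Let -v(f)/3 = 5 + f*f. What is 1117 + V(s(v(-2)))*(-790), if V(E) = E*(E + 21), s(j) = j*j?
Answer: -431931383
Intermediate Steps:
v(f) = -15 - 3*f² (v(f) = -3*(5 + f*f) = -3*(5 + f²) = -15 - 3*f²)
s(j) = j²
V(E) = E*(21 + E)
1117 + V(s(v(-2)))*(-790) = 1117 + ((-15 - 3*(-2)²)²*(21 + (-15 - 3*(-2)²)²))*(-790) = 1117 + ((-15 - 3*4)²*(21 + (-15 - 3*4)²))*(-790) = 1117 + ((-15 - 12)²*(21 + (-15 - 12)²))*(-790) = 1117 + ((-27)²*(21 + (-27)²))*(-790) = 1117 + (729*(21 + 729))*(-790) = 1117 + (729*750)*(-790) = 1117 + 546750*(-790) = 1117 - 431932500 = -431931383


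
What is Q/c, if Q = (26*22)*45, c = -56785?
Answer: -5148/11357 ≈ -0.45329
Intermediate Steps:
Q = 25740 (Q = 572*45 = 25740)
Q/c = 25740/(-56785) = 25740*(-1/56785) = -5148/11357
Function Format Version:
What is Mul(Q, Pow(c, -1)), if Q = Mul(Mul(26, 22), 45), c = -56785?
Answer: Rational(-5148, 11357) ≈ -0.45329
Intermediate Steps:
Q = 25740 (Q = Mul(572, 45) = 25740)
Mul(Q, Pow(c, -1)) = Mul(25740, Pow(-56785, -1)) = Mul(25740, Rational(-1, 56785)) = Rational(-5148, 11357)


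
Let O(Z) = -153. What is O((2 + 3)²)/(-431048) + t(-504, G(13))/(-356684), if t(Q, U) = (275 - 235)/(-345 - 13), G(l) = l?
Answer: 2444281417/6880219636232 ≈ 0.00035526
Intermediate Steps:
t(Q, U) = -20/179 (t(Q, U) = 40/(-358) = 40*(-1/358) = -20/179)
O((2 + 3)²)/(-431048) + t(-504, G(13))/(-356684) = -153/(-431048) - 20/179/(-356684) = -153*(-1/431048) - 20/179*(-1/356684) = 153/431048 + 5/15961609 = 2444281417/6880219636232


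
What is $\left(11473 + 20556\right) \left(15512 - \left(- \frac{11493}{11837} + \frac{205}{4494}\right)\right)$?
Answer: $\frac{3775841513289871}{7599354} \approx 4.9686 \cdot 10^{8}$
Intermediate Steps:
$\left(11473 + 20556\right) \left(15512 - \left(- \frac{11493}{11837} + \frac{205}{4494}\right)\right) = 32029 \left(15512 - - \frac{7031851}{7599354}\right) = 32029 \left(15512 + \left(\frac{11493}{11837} - \frac{205}{4494}\right)\right) = 32029 \left(15512 + \frac{7031851}{7599354}\right) = 32029 \cdot \frac{117888211099}{7599354} = \frac{3775841513289871}{7599354}$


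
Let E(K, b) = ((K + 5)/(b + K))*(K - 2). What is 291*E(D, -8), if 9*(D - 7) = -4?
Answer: -31816/3 ≈ -10605.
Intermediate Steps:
D = 59/9 (D = 7 + (⅑)*(-4) = 7 - 4/9 = 59/9 ≈ 6.5556)
E(K, b) = (-2 + K)*(5 + K)/(K + b) (E(K, b) = ((5 + K)/(K + b))*(-2 + K) = (-2 + K)*(5 + K)/(K + b))
291*E(D, -8) = 291*((-10 + (59/9)² + 3*(59/9))/(59/9 - 8)) = 291*((-10 + 3481/81 + 59/3)/(-13/9)) = 291*(-9/13*4264/81) = 291*(-328/9) = -31816/3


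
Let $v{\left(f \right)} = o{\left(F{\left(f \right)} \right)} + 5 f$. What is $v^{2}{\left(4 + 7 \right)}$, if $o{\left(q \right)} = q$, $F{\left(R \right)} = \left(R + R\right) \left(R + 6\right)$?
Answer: $184041$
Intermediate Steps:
$F{\left(R \right)} = 2 R \left(6 + R\right)$
$v{\left(f \right)} = 5 f + 2 f \left(6 + f\right)$ ($v{\left(f \right)} = 2 f \left(6 + f\right) + 5 f = 5 f + 2 f \left(6 + f\right)$)
$v^{2}{\left(4 + 7 \right)} = \left(\left(4 + 7\right) \left(17 + 2 \left(4 + 7\right)\right)\right)^{2} = \left(11 \left(17 + 2 \cdot 11\right)\right)^{2} = \left(11 \left(17 + 22\right)\right)^{2} = \left(11 \cdot 39\right)^{2} = 429^{2} = 184041$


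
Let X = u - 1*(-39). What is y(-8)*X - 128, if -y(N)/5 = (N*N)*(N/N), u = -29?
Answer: -3328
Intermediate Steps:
X = 10 (X = -29 - 1*(-39) = -29 + 39 = 10)
y(N) = -5*N² (y(N) = -5*N*N*N/N = -5*N²)
y(-8)*X - 128 = -5*(-8)²*10 - 128 = -5*64*10 - 128 = -320*10 - 128 = -3200 - 128 = -3328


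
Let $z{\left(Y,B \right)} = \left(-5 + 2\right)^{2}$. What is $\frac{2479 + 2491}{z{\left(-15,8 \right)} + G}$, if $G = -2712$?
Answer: $- \frac{4970}{2703} \approx -1.8387$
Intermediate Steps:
$z{\left(Y,B \right)} = 9$ ($z{\left(Y,B \right)} = \left(-3\right)^{2} = 9$)
$\frac{2479 + 2491}{z{\left(-15,8 \right)} + G} = \frac{2479 + 2491}{9 - 2712} = \frac{4970}{-2703} = 4970 \left(- \frac{1}{2703}\right) = - \frac{4970}{2703}$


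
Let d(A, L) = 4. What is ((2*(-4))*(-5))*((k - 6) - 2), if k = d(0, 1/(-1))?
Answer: -160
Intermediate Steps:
k = 4
((2*(-4))*(-5))*((k - 6) - 2) = ((2*(-4))*(-5))*((4 - 6) - 2) = (-8*(-5))*(-2 - 2) = 40*(-4) = -160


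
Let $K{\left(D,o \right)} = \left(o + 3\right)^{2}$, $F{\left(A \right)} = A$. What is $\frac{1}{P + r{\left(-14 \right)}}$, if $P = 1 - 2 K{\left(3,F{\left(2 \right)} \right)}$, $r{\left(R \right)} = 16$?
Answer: $- \frac{1}{33} \approx -0.030303$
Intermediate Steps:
$K{\left(D,o \right)} = \left(3 + o\right)^{2}$
$P = -49$ ($P = 1 - 2 \left(3 + 2\right)^{2} = 1 - 2 \cdot 5^{2} = 1 - 50 = -49$)
$\frac{1}{P + r{\left(-14 \right)}} = \frac{1}{-49 + 16} = \frac{1}{-33} = - \frac{1}{33}$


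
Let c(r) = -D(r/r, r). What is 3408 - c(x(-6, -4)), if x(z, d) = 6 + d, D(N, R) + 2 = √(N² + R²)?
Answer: 3406 + √5 ≈ 3408.2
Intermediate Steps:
D(N, R) = -2 + √(N² + R²)
c(r) = 2 - √(1 + r²) (c(r) = -(-2 + √((r/r)² + r²)) = -(-2 + √(1² + r²)) = -(-2 + √(1 + r²)) = 2 - √(1 + r²))
3408 - c(x(-6, -4)) = 3408 - (2 - √(1 + (6 - 4)²)) = 3408 - (2 - √(1 + 2²)) = 3408 - (2 - √(1 + 4)) = 3408 - (2 - √5) = 3408 + (-2 + √5) = 3406 + √5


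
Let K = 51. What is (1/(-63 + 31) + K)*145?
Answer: 236495/32 ≈ 7390.5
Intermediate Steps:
(1/(-63 + 31) + K)*145 = (1/(-63 + 31) + 51)*145 = (1/(-32) + 51)*145 = (-1/32 + 51)*145 = (1631/32)*145 = 236495/32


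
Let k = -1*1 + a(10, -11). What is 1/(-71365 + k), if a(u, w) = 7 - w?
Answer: -1/71348 ≈ -1.4016e-5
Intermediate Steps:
k = 17 (k = -1*1 + (7 - 1*(-11)) = -1 + (7 + 11) = -1 + 18 = 17)
1/(-71365 + k) = 1/(-71365 + 17) = 1/(-71348) = -1/71348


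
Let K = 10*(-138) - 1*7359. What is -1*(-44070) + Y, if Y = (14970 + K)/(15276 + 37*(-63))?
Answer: 190164127/4315 ≈ 44071.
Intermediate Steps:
K = -8739 (K = -1380 - 7359 = -8739)
Y = 2077/4315 (Y = (14970 - 8739)/(15276 + 37*(-63)) = 6231/(15276 - 2331) = 6231/12945 = 6231*(1/12945) = 2077/4315 ≈ 0.48134)
-1*(-44070) + Y = -1*(-44070) + 2077/4315 = 44070 + 2077/4315 = 190164127/4315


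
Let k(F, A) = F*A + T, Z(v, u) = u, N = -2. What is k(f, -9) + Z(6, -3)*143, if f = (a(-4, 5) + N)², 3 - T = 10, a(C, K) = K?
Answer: -517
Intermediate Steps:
T = -7 (T = 3 - 1*10 = 3 - 10 = -7)
f = 9 (f = (5 - 2)² = 3² = 9)
k(F, A) = -7 + A*F (k(F, A) = F*A - 7 = A*F - 7 = -7 + A*F)
k(f, -9) + Z(6, -3)*143 = (-7 - 9*9) - 3*143 = (-7 - 81) - 429 = -88 - 429 = -517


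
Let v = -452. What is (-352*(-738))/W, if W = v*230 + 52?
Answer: -21648/8659 ≈ -2.5001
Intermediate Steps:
W = -103908 (W = -452*230 + 52 = -103960 + 52 = -103908)
(-352*(-738))/W = -352*(-738)/(-103908) = 259776*(-1/103908) = -21648/8659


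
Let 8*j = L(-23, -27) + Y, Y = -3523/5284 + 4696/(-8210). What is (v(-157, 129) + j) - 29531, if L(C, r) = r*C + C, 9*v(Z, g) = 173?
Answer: -45973197320843/1561739040 ≈ -29437.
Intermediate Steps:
v(Z, g) = 173/9 (v(Z, g) = (⅑)*173 = 173/9)
L(C, r) = C + C*r (L(C, r) = C*r + C = C + C*r)
Y = -26868747/21690820 (Y = -3523*1/5284 + 4696*(-1/8210) = -3523/5284 - 2348/4105 = -26868747/21690820 ≈ -1.2387)
j = 12944241613/173526560 (j = (-23*(1 - 27) - 26868747/21690820)/8 = (-23*(-26) - 26868747/21690820)/8 = (598 - 26868747/21690820)/8 = (⅛)*(12944241613/21690820) = 12944241613/173526560 ≈ 74.595)
(v(-157, 129) + j) - 29531 = (173/9 + 12944241613/173526560) - 29531 = 146518269397/1561739040 - 29531 = -45973197320843/1561739040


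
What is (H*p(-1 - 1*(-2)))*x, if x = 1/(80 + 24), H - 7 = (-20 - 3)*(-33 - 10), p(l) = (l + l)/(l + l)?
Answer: 249/26 ≈ 9.5769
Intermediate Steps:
p(l) = 1 (p(l) = (2*l)/((2*l)) = (2*l)*(1/(2*l)) = 1)
H = 996 (H = 7 + (-20 - 3)*(-33 - 10) = 7 - 23*(-43) = 7 + 989 = 996)
x = 1/104 ≈ 0.0096154
(H*p(-1 - 1*(-2)))*x = (996*1)*(1/104) = 996*(1/104) = 249/26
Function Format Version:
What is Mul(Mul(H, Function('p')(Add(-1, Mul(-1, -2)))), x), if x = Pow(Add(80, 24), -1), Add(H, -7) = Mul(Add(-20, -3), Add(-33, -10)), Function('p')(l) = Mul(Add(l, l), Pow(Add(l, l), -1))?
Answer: Rational(249, 26) ≈ 9.5769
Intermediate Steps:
Function('p')(l) = 1 (Function('p')(l) = Mul(Mul(2, l), Pow(Mul(2, l), -1)) = Mul(Mul(2, l), Mul(Rational(1, 2), Pow(l, -1))) = 1)
H = 996 (H = Add(7, Mul(Add(-20, -3), Add(-33, -10))) = Add(7, Mul(-23, -43)) = Add(7, 989) = 996)
x = Rational(1, 104) (x = Pow(104, -1) = Rational(1, 104) ≈ 0.0096154)
Mul(Mul(H, Function('p')(Add(-1, Mul(-1, -2)))), x) = Mul(Mul(996, 1), Rational(1, 104)) = Mul(996, Rational(1, 104)) = Rational(249, 26)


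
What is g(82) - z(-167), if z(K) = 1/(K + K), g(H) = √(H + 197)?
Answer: 1/334 + 3*√31 ≈ 16.706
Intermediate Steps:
g(H) = √(197 + H)
z(K) = 1/(2*K)
g(82) - z(-167) = √(197 + 82) - 1/(2*(-167)) = √279 - (-1)/(2*167) = 3*√31 - 1*(-1/334) = 3*√31 + 1/334 = 1/334 + 3*√31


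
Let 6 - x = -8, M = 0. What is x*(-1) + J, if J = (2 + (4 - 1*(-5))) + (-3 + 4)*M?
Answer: -3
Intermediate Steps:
x = 14 (x = 6 - 1*(-8) = 6 + 8 = 14)
J = 11 (J = (2 + (4 - 1*(-5))) + (-3 + 4)*0 = (2 + (4 + 5)) + 1*0 = (2 + 9) + 0 = 11 + 0 = 11)
x*(-1) + J = 14*(-1) + 11 = -14 + 11 = -3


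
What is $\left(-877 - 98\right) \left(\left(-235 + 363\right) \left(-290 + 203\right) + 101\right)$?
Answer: $10759125$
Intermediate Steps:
$\left(-877 - 98\right) \left(\left(-235 + 363\right) \left(-290 + 203\right) + 101\right) = - 975 \left(128 \left(-87\right) + 101\right) = - 975 \left(-11136 + 101\right) = \left(-975\right) \left(-11035\right) = 10759125$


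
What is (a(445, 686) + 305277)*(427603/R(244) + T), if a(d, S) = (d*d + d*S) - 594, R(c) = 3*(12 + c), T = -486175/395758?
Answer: 11369188096518931/25328512 ≈ 4.4887e+8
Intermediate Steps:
T = -486175/395758 (T = -486175*1/395758 = -486175/395758 ≈ -1.2285)
R(c) = 36 + 3*c
a(d, S) = -594 + d² + S*d (a(d, S) = (d² + S*d) - 594 = -594 + d² + S*d)
(a(445, 686) + 305277)*(427603/R(244) + T) = ((-594 + 445² + 686*445) + 305277)*(427603/(36 + 3*244) - 486175/395758) = ((-594 + 198025 + 305270) + 305277)*(427603/(36 + 732) - 486175/395758) = (502701 + 305277)*(427603/768 - 486175/395758) = 807978*(427603*(1/768) - 486175/395758) = 807978*(427603/768 - 486175/395758) = 807978*(84426962837/151971072) = 11369188096518931/25328512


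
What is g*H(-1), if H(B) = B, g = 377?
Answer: -377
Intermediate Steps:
g*H(-1) = 377*(-1) = -377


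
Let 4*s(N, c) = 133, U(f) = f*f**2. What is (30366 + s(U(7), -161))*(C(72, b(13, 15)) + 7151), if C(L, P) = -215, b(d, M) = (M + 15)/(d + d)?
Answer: 210849198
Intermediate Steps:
b(d, M) = (15 + M)/(2*d) (b(d, M) = (15 + M)/((2*d)) = (15 + M)*(1/(2*d)) = (15 + M)/(2*d))
U(f) = f**3
s(N, c) = 133/4 (s(N, c) = (1/4)*133 = 133/4)
(30366 + s(U(7), -161))*(C(72, b(13, 15)) + 7151) = (30366 + 133/4)*(-215 + 7151) = (121597/4)*6936 = 210849198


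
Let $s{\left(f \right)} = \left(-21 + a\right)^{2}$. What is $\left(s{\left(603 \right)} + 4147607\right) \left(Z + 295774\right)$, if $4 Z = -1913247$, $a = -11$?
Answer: $- \frac{3029127073281}{4} \approx -7.5728 \cdot 10^{11}$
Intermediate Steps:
$Z = - \frac{1913247}{4}$ ($Z = \frac{1}{4} \left(-1913247\right) = - \frac{1913247}{4} \approx -4.7831 \cdot 10^{5}$)
$s{\left(f \right)} = 1024$ ($s{\left(f \right)} = \left(-21 - 11\right)^{2} = \left(-32\right)^{2} = 1024$)
$\left(s{\left(603 \right)} + 4147607\right) \left(Z + 295774\right) = \left(1024 + 4147607\right) \left(- \frac{1913247}{4} + 295774\right) = 4148631 \left(- \frac{730151}{4}\right) = - \frac{3029127073281}{4}$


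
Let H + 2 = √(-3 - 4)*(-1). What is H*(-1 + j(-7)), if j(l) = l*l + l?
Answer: -82 - 41*I*√7 ≈ -82.0 - 108.48*I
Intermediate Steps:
j(l) = l + l² (j(l) = l² + l = l + l²)
H = -2 - I*√7 (H = -2 + √(-3 - 4)*(-1) = -2 + √(-7)*(-1) = -2 + (I*√7)*(-1) = -2 - I*√7 ≈ -2.0 - 2.6458*I)
H*(-1 + j(-7)) = (-2 - I*√7)*(-1 - 7*(1 - 7)) = (-2 - I*√7)*(-1 - 7*(-6)) = (-2 - I*√7)*(-1 + 42) = (-2 - I*√7)*41 = -82 - 41*I*√7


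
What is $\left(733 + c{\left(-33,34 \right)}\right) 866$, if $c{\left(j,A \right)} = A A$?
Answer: $1635874$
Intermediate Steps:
$c{\left(j,A \right)} = A^{2}$
$\left(733 + c{\left(-33,34 \right)}\right) 866 = \left(733 + 34^{2}\right) 866 = \left(733 + 1156\right) 866 = 1889 \cdot 866 = 1635874$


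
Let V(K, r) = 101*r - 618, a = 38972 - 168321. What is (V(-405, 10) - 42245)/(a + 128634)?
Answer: 41853/715 ≈ 58.536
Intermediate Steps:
a = -129349
V(K, r) = -618 + 101*r
(V(-405, 10) - 42245)/(a + 128634) = ((-618 + 101*10) - 42245)/(-129349 + 128634) = ((-618 + 1010) - 42245)/(-715) = (392 - 42245)*(-1/715) = -41853*(-1/715) = 41853/715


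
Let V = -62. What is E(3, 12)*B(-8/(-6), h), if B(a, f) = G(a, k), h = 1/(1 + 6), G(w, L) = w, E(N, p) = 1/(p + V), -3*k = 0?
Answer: -2/75 ≈ -0.026667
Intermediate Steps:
k = 0 (k = -⅓*0 = 0)
E(N, p) = 1/(-62 + p) (E(N, p) = 1/(p - 62) = 1/(-62 + p))
h = ⅐ (h = 1/7 = ⅐ ≈ 0.14286)
B(a, f) = a
E(3, 12)*B(-8/(-6), h) = (-8/(-6))/(-62 + 12) = (-8*(-⅙))/(-50) = -1/50*4/3 = -2/75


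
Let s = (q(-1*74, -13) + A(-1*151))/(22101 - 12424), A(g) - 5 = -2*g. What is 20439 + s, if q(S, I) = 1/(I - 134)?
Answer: 29074910969/1422519 ≈ 20439.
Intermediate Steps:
A(g) = 5 - 2*g
q(S, I) = 1/(-134 + I)
s = 45128/1422519 (s = (1/(-134 - 13) + (5 - (-2)*151))/(22101 - 12424) = (1/(-147) + (5 - 2*(-151)))/9677 = (-1/147 + (5 + 302))*(1/9677) = (-1/147 + 307)*(1/9677) = (45128/147)*(1/9677) = 45128/1422519 ≈ 0.031724)
20439 + s = 20439 + 45128/1422519 = 29074910969/1422519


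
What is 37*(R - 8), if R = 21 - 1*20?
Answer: -259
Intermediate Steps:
R = 1 (R = 21 - 20 = 1)
37*(R - 8) = 37*(1 - 8) = 37*(-7) = -259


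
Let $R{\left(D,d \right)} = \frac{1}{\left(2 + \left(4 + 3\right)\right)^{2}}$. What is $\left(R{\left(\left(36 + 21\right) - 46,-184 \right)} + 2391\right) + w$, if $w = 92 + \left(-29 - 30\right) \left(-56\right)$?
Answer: $\frac{468748}{81} \approx 5787.0$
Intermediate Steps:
$R{\left(D,d \right)} = \frac{1}{81}$ ($R{\left(D,d \right)} = \frac{1}{\left(2 + 7\right)^{2}} = \frac{1}{9^{2}} = \frac{1}{81}$)
$w = 3396$ ($w = 92 + \left(-29 - 30\right) \left(-56\right) = 92 - -3304 = 92 + 3304 = 3396$)
$\left(R{\left(\left(36 + 21\right) - 46,-184 \right)} + 2391\right) + w = \left(\frac{1}{81} + 2391\right) + 3396 = \frac{193672}{81} + 3396 = \frac{468748}{81}$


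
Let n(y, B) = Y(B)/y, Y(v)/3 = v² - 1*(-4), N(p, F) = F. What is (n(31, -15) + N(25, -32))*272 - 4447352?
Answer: -137950872/31 ≈ -4.4500e+6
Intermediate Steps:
Y(v) = 12 + 3*v² (Y(v) = 3*(v² - 1*(-4)) = 3*(v² + 4) = 3*(4 + v²) = 12 + 3*v²)
n(y, B) = (12 + 3*B²)/y
(n(31, -15) + N(25, -32))*272 - 4447352 = (3*(4 + (-15)²)/31 - 32)*272 - 4447352 = (3*(1/31)*(4 + 225) - 32)*272 - 4447352 = (3*(1/31)*229 - 32)*272 - 4447352 = (687/31 - 32)*272 - 4447352 = -305/31*272 - 4447352 = -82960/31 - 4447352 = -137950872/31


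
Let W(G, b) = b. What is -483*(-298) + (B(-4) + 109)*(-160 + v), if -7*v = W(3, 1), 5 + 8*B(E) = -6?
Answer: 1013589/8 ≈ 1.2670e+5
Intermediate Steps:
B(E) = -11/8 (B(E) = -5/8 + (⅛)*(-6) = -5/8 - ¾ = -11/8)
v = -⅐ (v = -⅐*1 = -⅐ ≈ -0.14286)
-483*(-298) + (B(-4) + 109)*(-160 + v) = -483*(-298) + (-11/8 + 109)*(-160 - ⅐) = 143934 + (861/8)*(-1121/7) = 143934 - 137883/8 = 1013589/8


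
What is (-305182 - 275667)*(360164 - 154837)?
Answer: -119263982623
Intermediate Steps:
(-305182 - 275667)*(360164 - 154837) = -580849*205327 = -119263982623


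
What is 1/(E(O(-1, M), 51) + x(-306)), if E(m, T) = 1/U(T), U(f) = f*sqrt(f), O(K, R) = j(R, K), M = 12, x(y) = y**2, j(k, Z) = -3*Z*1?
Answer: 12420909036/1163044238494895 - 51*sqrt(51)/1163044238494895 ≈ 1.0680e-5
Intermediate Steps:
j(k, Z) = -3*Z
O(K, R) = -3*K
U(f) = f**(3/2)
E(m, T) = T**(-3/2) (E(m, T) = 1/(T**(3/2)) = T**(-3/2))
1/(E(O(-1, M), 51) + x(-306)) = 1/(51**(-3/2) + (-306)**2) = 1/(sqrt(51)/2601 + 93636) = 1/(93636 + sqrt(51)/2601)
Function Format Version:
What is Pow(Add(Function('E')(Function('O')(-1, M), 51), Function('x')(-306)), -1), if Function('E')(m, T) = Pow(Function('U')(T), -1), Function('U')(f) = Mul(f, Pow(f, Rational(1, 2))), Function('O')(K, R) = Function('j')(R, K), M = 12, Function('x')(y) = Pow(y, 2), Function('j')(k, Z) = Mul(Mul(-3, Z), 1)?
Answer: Add(Rational(12420909036, 1163044238494895), Mul(Rational(-51, 1163044238494895), Pow(51, Rational(1, 2)))) ≈ 1.0680e-5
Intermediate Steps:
Function('j')(k, Z) = Mul(-3, Z)
Function('O')(K, R) = Mul(-3, K)
Function('U')(f) = Pow(f, Rational(3, 2))
Function('E')(m, T) = Pow(T, Rational(-3, 2)) (Function('E')(m, T) = Pow(Pow(T, Rational(3, 2)), -1) = Pow(T, Rational(-3, 2)))
Pow(Add(Function('E')(Function('O')(-1, M), 51), Function('x')(-306)), -1) = Pow(Add(Pow(51, Rational(-3, 2)), Pow(-306, 2)), -1) = Pow(Add(Mul(Rational(1, 2601), Pow(51, Rational(1, 2))), 93636), -1) = Pow(Add(93636, Mul(Rational(1, 2601), Pow(51, Rational(1, 2)))), -1)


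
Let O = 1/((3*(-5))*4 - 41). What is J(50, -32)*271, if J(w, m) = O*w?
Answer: -13550/101 ≈ -134.16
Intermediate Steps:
O = -1/101 (O = 1/(-15*4 - 41) = 1/(-60 - 41) = 1/(-101) = -1/101 ≈ -0.0099010)
J(w, m) = -w/101
J(50, -32)*271 = -1/101*50*271 = -50/101*271 = -13550/101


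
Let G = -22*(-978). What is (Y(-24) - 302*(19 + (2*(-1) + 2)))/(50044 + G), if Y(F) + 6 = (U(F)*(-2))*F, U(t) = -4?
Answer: -742/8945 ≈ -0.082951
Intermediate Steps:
G = 21516
Y(F) = -6 + 8*F (Y(F) = -6 + (-4*(-2))*F = -6 + 8*F)
(Y(-24) - 302*(19 + (2*(-1) + 2)))/(50044 + G) = ((-6 + 8*(-24)) - 302*(19 + (2*(-1) + 2)))/(50044 + 21516) = ((-6 - 192) - 302*(19 + (-2 + 2)))/71560 = (-198 - 302*(19 + 0))*(1/71560) = (-198 - 302*19)*(1/71560) = (-198 - 5738)*(1/71560) = -5936*1/71560 = -742/8945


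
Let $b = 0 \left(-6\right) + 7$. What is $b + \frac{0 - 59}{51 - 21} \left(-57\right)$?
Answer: $\frac{1191}{10} \approx 119.1$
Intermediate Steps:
$b = 7$ ($b = 0 + 7 = 7$)
$b + \frac{0 - 59}{51 - 21} \left(-57\right) = 7 + \frac{0 - 59}{51 - 21} \left(-57\right) = 7 + - \frac{59}{30} \left(-57\right) = 7 + \left(-59\right) \frac{1}{30} \left(-57\right) = 7 - - \frac{1121}{10} = 7 + \frac{1121}{10} = \frac{1191}{10}$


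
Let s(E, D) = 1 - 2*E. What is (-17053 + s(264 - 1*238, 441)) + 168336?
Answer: 151232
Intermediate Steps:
(-17053 + s(264 - 1*238, 441)) + 168336 = (-17053 + (1 - 2*(264 - 1*238))) + 168336 = (-17053 + (1 - 2*(264 - 238))) + 168336 = (-17053 + (1 - 2*26)) + 168336 = (-17053 + (1 - 52)) + 168336 = (-17053 - 51) + 168336 = -17104 + 168336 = 151232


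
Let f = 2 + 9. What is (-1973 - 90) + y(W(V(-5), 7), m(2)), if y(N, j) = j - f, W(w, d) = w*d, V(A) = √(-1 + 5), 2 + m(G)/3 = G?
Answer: -2074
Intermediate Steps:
m(G) = -6 + 3*G
V(A) = 2 (V(A) = √4 = 2)
W(w, d) = d*w
f = 11
y(N, j) = -11 + j (y(N, j) = j - 1*11 = j - 11 = -11 + j)
(-1973 - 90) + y(W(V(-5), 7), m(2)) = (-1973 - 90) + (-11 + (-6 + 3*2)) = -2063 + (-11 + (-6 + 6)) = -2063 + (-11 + 0) = -2063 - 11 = -2074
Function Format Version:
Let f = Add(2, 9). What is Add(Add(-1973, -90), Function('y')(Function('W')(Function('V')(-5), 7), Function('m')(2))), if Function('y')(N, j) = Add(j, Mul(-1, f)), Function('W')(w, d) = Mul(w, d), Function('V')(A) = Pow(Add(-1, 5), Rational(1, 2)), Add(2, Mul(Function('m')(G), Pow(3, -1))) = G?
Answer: -2074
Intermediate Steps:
Function('m')(G) = Add(-6, Mul(3, G))
Function('V')(A) = 2 (Function('V')(A) = Pow(4, Rational(1, 2)) = 2)
Function('W')(w, d) = Mul(d, w)
f = 11
Function('y')(N, j) = Add(-11, j) (Function('y')(N, j) = Add(j, Mul(-1, 11)) = Add(j, -11) = Add(-11, j))
Add(Add(-1973, -90), Function('y')(Function('W')(Function('V')(-5), 7), Function('m')(2))) = Add(Add(-1973, -90), Add(-11, Add(-6, Mul(3, 2)))) = Add(-2063, Add(-11, Add(-6, 6))) = Add(-2063, Add(-11, 0)) = Add(-2063, -11) = -2074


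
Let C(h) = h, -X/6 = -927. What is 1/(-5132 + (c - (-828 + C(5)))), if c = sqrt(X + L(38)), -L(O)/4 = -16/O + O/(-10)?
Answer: -409355/1763380701 - sqrt(50349430)/1763380701 ≈ -0.00023617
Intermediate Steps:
X = 5562 (X = -6*(-927) = 5562)
L(O) = 64/O + 2*O/5 (L(O) = -4*(-16/O + O/(-10)) = -4*(-16/O + O*(-1/10)) = -4*(-16/O - O/10) = 64/O + 2*O/5)
c = sqrt(50349430)/95 (c = sqrt(5562 + (64/38 + (2/5)*38)) = sqrt(5562 + (64*(1/38) + 76/5)) = sqrt(5562 + (32/19 + 76/5)) = sqrt(5562 + 1604/95) = sqrt(529994/95) = sqrt(50349430)/95 ≈ 74.692)
1/(-5132 + (c - (-828 + C(5)))) = 1/(-5132 + (sqrt(50349430)/95 - (-828 + 5))) = 1/(-5132 + (sqrt(50349430)/95 - 1*(-823))) = 1/(-5132 + (sqrt(50349430)/95 + 823)) = 1/(-5132 + (823 + sqrt(50349430)/95)) = 1/(-4309 + sqrt(50349430)/95)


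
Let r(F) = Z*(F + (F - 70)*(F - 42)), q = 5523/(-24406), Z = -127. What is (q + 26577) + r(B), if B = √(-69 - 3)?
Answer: -8240911077/24406 + 84582*I*√2 ≈ -3.3766e+5 + 1.1962e+5*I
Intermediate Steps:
q = -5523/24406 (q = 5523*(-1/24406) = -5523/24406 ≈ -0.22630)
B = 6*I*√2 (B = √(-72) = 6*I*√2 ≈ 8.4853*I)
r(F) = -127*F - 127*(-70 + F)*(-42 + F) (r(F) = -127*(F + (F - 70)*(F - 42)) = -127*(F + (-70 + F)*(-42 + F)) = -127*F - 127*(-70 + F)*(-42 + F))
(q + 26577) + r(B) = (-5523/24406 + 26577) + (-373380 - 127*(6*I*√2)² + 14097*(6*I*√2)) = 648632739/24406 + (-373380 - 127*(-72) + 84582*I*√2) = 648632739/24406 + (-373380 + 9144 + 84582*I*√2) = 648632739/24406 + (-364236 + 84582*I*√2) = -8240911077/24406 + 84582*I*√2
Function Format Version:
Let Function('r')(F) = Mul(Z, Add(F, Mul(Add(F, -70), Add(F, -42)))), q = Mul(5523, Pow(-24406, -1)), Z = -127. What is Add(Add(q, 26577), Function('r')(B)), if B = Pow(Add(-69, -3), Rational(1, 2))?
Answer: Add(Rational(-8240911077, 24406), Mul(84582, I, Pow(2, Rational(1, 2)))) ≈ Add(-3.3766e+5, Mul(1.1962e+5, I))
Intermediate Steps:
q = Rational(-5523, 24406) (q = Mul(5523, Rational(-1, 24406)) = Rational(-5523, 24406) ≈ -0.22630)
B = Mul(6, I, Pow(2, Rational(1, 2))) (B = Pow(-72, Rational(1, 2)) = Mul(6, I, Pow(2, Rational(1, 2))) ≈ Mul(8.4853, I))
Function('r')(F) = Add(Mul(-127, F), Mul(-127, Add(-70, F), Add(-42, F))) (Function('r')(F) = Mul(-127, Add(F, Mul(Add(F, -70), Add(F, -42)))) = Mul(-127, Add(F, Mul(Add(-70, F), Add(-42, F)))) = Add(Mul(-127, F), Mul(-127, Add(-70, F), Add(-42, F))))
Add(Add(q, 26577), Function('r')(B)) = Add(Add(Rational(-5523, 24406), 26577), Add(-373380, Mul(-127, Pow(Mul(6, I, Pow(2, Rational(1, 2))), 2)), Mul(14097, Mul(6, I, Pow(2, Rational(1, 2)))))) = Add(Rational(648632739, 24406), Add(-373380, Mul(-127, -72), Mul(84582, I, Pow(2, Rational(1, 2))))) = Add(Rational(648632739, 24406), Add(-373380, 9144, Mul(84582, I, Pow(2, Rational(1, 2))))) = Add(Rational(648632739, 24406), Add(-364236, Mul(84582, I, Pow(2, Rational(1, 2))))) = Add(Rational(-8240911077, 24406), Mul(84582, I, Pow(2, Rational(1, 2))))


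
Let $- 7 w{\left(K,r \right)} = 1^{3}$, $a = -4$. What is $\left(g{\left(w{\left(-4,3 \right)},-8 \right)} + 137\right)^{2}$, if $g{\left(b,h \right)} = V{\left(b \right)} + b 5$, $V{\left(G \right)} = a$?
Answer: $\frac{857476}{49} \approx 17500.0$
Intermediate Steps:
$V{\left(G \right)} = -4$
$w{\left(K,r \right)} = - \frac{1}{7}$ ($w{\left(K,r \right)} = - \frac{1^{3}}{7} = \left(- \frac{1}{7}\right) 1 = - \frac{1}{7}$)
$g{\left(b,h \right)} = -4 + 5 b$ ($g{\left(b,h \right)} = -4 + b 5 = -4 + 5 b$)
$\left(g{\left(w{\left(-4,3 \right)},-8 \right)} + 137\right)^{2} = \left(\left(-4 + 5 \left(- \frac{1}{7}\right)\right) + 137\right)^{2} = \left(\left(-4 - \frac{5}{7}\right) + 137\right)^{2} = \left(- \frac{33}{7} + 137\right)^{2} = \left(\frac{926}{7}\right)^{2} = \frac{857476}{49}$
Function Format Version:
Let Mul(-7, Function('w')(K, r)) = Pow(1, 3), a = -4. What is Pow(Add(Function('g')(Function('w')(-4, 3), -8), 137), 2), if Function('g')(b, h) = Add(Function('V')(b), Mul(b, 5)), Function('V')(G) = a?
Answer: Rational(857476, 49) ≈ 17500.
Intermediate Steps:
Function('V')(G) = -4
Function('w')(K, r) = Rational(-1, 7) (Function('w')(K, r) = Mul(Rational(-1, 7), Pow(1, 3)) = Mul(Rational(-1, 7), 1) = Rational(-1, 7))
Function('g')(b, h) = Add(-4, Mul(5, b)) (Function('g')(b, h) = Add(-4, Mul(b, 5)) = Add(-4, Mul(5, b)))
Pow(Add(Function('g')(Function('w')(-4, 3), -8), 137), 2) = Pow(Add(Add(-4, Mul(5, Rational(-1, 7))), 137), 2) = Pow(Add(Add(-4, Rational(-5, 7)), 137), 2) = Pow(Add(Rational(-33, 7), 137), 2) = Pow(Rational(926, 7), 2) = Rational(857476, 49)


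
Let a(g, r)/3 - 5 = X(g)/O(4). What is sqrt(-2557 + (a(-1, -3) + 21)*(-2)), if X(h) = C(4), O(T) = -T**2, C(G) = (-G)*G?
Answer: I*sqrt(2635) ≈ 51.332*I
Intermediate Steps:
C(G) = -G**2
X(h) = -16 (X(h) = -1*4**2 = -1*16 = -16)
a(g, r) = 18 (a(g, r) = 15 + 3*(-16/((-1*4**2))) = 15 + 3*(-16/((-1*16))) = 15 + 3*(-16/(-16)) = 15 + 3*(-16*(-1/16)) = 15 + 3*1 = 15 + 3 = 18)
sqrt(-2557 + (a(-1, -3) + 21)*(-2)) = sqrt(-2557 + (18 + 21)*(-2)) = sqrt(-2557 + 39*(-2)) = sqrt(-2557 - 78) = sqrt(-2635) = I*sqrt(2635)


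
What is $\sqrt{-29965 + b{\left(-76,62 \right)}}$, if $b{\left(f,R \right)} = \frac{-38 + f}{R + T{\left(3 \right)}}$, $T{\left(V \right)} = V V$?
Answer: $\frac{7 i \sqrt{3082891}}{71} \approx 173.11 i$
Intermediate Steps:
$T{\left(V \right)} = V^{2}$
$b{\left(f,R \right)} = \frac{-38 + f}{9 + R}$ ($b{\left(f,R \right)} = \frac{-38 + f}{R + 3^{2}} = \frac{-38 + f}{R + 9} = \frac{-38 + f}{9 + R}$)
$\sqrt{-29965 + b{\left(-76,62 \right)}} = \sqrt{-29965 + \frac{-38 - 76}{9 + 62}} = \sqrt{-29965 + \frac{1}{71} \left(-114\right)} = \sqrt{-29965 - \frac{114}{71}} = \sqrt{- \frac{2127629}{71}} = \frac{7 i \sqrt{3082891}}{71}$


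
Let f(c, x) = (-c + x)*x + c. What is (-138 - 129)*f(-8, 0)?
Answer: 2136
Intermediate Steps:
f(c, x) = c + x*(x - c) (f(c, x) = (x - c)*x + c = x*(x - c) + c = c + x*(x - c))
(-138 - 129)*f(-8, 0) = (-138 - 129)*(-8 + 0² - 1*(-8)*0) = -267*(-8 + 0 + 0) = -267*(-8) = 2136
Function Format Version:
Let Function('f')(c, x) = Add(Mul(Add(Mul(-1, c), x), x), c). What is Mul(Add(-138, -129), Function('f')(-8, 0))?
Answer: 2136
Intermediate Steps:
Function('f')(c, x) = Add(c, Mul(x, Add(x, Mul(-1, c)))) (Function('f')(c, x) = Add(Mul(Add(x, Mul(-1, c)), x), c) = Add(Mul(x, Add(x, Mul(-1, c))), c) = Add(c, Mul(x, Add(x, Mul(-1, c)))))
Mul(Add(-138, -129), Function('f')(-8, 0)) = Mul(Add(-138, -129), Add(-8, Pow(0, 2), Mul(-1, -8, 0))) = Mul(-267, Add(-8, 0, 0)) = Mul(-267, -8) = 2136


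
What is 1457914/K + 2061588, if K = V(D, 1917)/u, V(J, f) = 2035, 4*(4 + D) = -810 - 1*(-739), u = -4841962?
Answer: -7054968855688/2035 ≈ -3.4668e+9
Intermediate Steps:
D = -87/4 (D = -4 + (-810 - 1*(-739))/4 = -4 + (-810 + 739)/4 = -4 + (¼)*(-71) = -4 - 71/4 = -87/4 ≈ -21.750)
K = -2035/4841962 (K = 2035/(-4841962) = 2035*(-1/4841962) = -2035/4841962 ≈ -0.00042028)
1457914/K + 2061588 = 1457914/(-2035/4841962) + 2061588 = 1457914*(-4841962/2035) + 2061588 = -7059164187268/2035 + 2061588 = -7054968855688/2035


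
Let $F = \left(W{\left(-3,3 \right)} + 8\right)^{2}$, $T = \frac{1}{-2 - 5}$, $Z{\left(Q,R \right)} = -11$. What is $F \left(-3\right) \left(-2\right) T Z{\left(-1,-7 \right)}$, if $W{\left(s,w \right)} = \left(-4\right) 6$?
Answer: $\frac{16896}{7} \approx 2413.7$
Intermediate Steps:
$W{\left(s,w \right)} = -24$
$T = - \frac{1}{7}$ ($T = \frac{1}{-7} = - \frac{1}{7} \approx -0.14286$)
$F = 256$ ($F = \left(-24 + 8\right)^{2} = \left(-16\right)^{2} = 256$)
$F \left(-3\right) \left(-2\right) T Z{\left(-1,-7 \right)} = 256 \left(-3\right) \left(-2\right) \left(- \frac{1}{7}\right) \left(-11\right) = 256 \cdot 6 \left(- \frac{1}{7}\right) \left(-11\right) = 256 \left(- \frac{6}{7}\right) \left(-11\right) = \left(- \frac{1536}{7}\right) \left(-11\right) = \frac{16896}{7}$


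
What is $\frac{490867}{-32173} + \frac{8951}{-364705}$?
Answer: $- \frac{179309629758}{11733653965} \approx -15.282$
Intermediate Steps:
$\frac{490867}{-32173} + \frac{8951}{-364705} = 490867 \left(- \frac{1}{32173}\right) + 8951 \left(- \frac{1}{364705}\right) = - \frac{490867}{32173} - \frac{8951}{364705} = - \frac{179309629758}{11733653965}$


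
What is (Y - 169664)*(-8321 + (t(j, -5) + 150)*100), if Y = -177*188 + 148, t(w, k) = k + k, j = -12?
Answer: -1151655768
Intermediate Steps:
t(w, k) = 2*k
Y = -33128 (Y = -33276 + 148 = -33128)
(Y - 169664)*(-8321 + (t(j, -5) + 150)*100) = (-33128 - 169664)*(-8321 + (2*(-5) + 150)*100) = -202792*(-8321 + (-10 + 150)*100) = -202792*(-8321 + 140*100) = -202792*(-8321 + 14000) = -202792*5679 = -1151655768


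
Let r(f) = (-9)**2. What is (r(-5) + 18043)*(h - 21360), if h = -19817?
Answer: -746291948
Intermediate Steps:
r(f) = 81
(r(-5) + 18043)*(h - 21360) = (81 + 18043)*(-19817 - 21360) = 18124*(-41177) = -746291948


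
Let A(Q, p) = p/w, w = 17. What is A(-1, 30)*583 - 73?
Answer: 16249/17 ≈ 955.82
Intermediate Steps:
A(Q, p) = p/17
A(-1, 30)*583 - 73 = ((1/17)*30)*583 - 73 = (30/17)*583 - 73 = 17490/17 - 73 = 16249/17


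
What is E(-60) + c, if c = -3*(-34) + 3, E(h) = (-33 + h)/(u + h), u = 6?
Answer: 1921/18 ≈ 106.72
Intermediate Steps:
E(h) = (-33 + h)/(6 + h)
c = 105 (c = 102 + 3 = 105)
E(-60) + c = (-33 - 60)/(6 - 60) + 105 = -93/(-54) + 105 = -1/54*(-93) + 105 = 31/18 + 105 = 1921/18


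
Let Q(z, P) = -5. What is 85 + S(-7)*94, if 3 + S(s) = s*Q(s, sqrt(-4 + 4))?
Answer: 3093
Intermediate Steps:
S(s) = -3 - 5*s (S(s) = -3 + s*(-5) = -3 - 5*s)
85 + S(-7)*94 = 85 + (-3 - 5*(-7))*94 = 85 + (-3 + 35)*94 = 85 + 32*94 = 85 + 3008 = 3093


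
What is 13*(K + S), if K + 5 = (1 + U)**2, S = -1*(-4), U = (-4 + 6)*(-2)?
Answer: 104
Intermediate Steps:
U = -4 (U = 2*(-2) = -4)
S = 4
K = 4 (K = -5 + (1 - 4)**2 = -5 + (-3)**2 = -5 + 9 = 4)
13*(K + S) = 13*(4 + 4) = 13*8 = 104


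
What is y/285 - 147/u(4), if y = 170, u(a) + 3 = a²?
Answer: -7937/741 ≈ -10.711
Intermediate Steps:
u(a) = -3 + a²
y/285 - 147/u(4) = 170/285 - 147/(-3 + 4²) = 170*(1/285) - 147/(-3 + 16) = 34/57 - 147/13 = -7937/741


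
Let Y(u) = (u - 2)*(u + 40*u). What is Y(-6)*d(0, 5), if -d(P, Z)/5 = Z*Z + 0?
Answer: -246000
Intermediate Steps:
d(P, Z) = -5*Z² (d(P, Z) = -5*(Z*Z + 0) = -5*(Z² + 0) = -5*Z²)
Y(u) = 41*u*(-2 + u) (Y(u) = (-2 + u)*(41*u) = 41*u*(-2 + u))
Y(-6)*d(0, 5) = (41*(-6)*(-2 - 6))*(-5*5²) = (41*(-6)*(-8))*(-5*25) = 1968*(-125) = -246000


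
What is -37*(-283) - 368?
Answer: 10103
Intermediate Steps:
-37*(-283) - 368 = 10471 - 368 = 10103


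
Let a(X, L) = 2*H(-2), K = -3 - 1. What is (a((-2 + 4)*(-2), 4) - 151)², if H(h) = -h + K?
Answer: 24025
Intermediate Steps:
K = -4
H(h) = -4 - h (H(h) = -h - 4 = -4 - h)
a(X, L) = -4 (a(X, L) = 2*(-4 - 1*(-2)) = 2*(-4 + 2) = 2*(-2) = -4)
(a((-2 + 4)*(-2), 4) - 151)² = (-4 - 151)² = (-155)² = 24025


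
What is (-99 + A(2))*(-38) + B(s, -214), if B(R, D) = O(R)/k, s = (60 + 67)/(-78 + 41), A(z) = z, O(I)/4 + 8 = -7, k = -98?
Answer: 180644/49 ≈ 3686.6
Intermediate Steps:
O(I) = -60 (O(I) = -32 + 4*(-7) = -32 - 28 = -60)
s = -127/37 (s = 127/(-37) = 127*(-1/37) = -127/37 ≈ -3.4324)
B(R, D) = 30/49 (B(R, D) = -60/(-98) = -60*(-1/98) = 30/49)
(-99 + A(2))*(-38) + B(s, -214) = (-99 + 2)*(-38) + 30/49 = -97*(-38) + 30/49 = 3686 + 30/49 = 180644/49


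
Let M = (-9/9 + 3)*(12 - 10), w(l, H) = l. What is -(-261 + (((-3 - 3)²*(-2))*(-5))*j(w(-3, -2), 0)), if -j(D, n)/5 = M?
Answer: 7461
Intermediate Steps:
M = 4 (M = (-9*⅑ + 3)*2 = (-1 + 3)*2 = 2*2 = 4)
j(D, n) = -20 (j(D, n) = -5*4 = -20)
-(-261 + (((-3 - 3)²*(-2))*(-5))*j(w(-3, -2), 0)) = -(-261 + (((-3 - 3)²*(-2))*(-5))*(-20)) = -(-261 + (((-6)²*(-2))*(-5))*(-20)) = -(-261 + ((36*(-2))*(-5))*(-20)) = -(-261 - 72*(-5)*(-20)) = -(-261 + 360*(-20)) = -(-261 - 7200) = -1*(-7461) = 7461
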